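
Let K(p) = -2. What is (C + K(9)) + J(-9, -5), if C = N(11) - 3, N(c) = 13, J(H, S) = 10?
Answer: 18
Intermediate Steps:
C = 10 (C = 13 - 3 = 10)
(C + K(9)) + J(-9, -5) = (10 - 2) + 10 = 8 + 10 = 18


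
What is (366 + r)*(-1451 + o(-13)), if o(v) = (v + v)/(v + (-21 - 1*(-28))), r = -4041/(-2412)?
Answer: -106912645/201 ≈ -5.3190e+5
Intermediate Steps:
r = 449/268 (r = -4041*(-1/2412) = 449/268 ≈ 1.6754)
o(v) = 2*v/(7 + v) (o(v) = (2*v)/(v + (-21 + 28)) = (2*v)/(v + 7) = (2*v)/(7 + v) = 2*v/(7 + v))
(366 + r)*(-1451 + o(-13)) = (366 + 449/268)*(-1451 + 2*(-13)/(7 - 13)) = 98537*(-1451 + 2*(-13)/(-6))/268 = 98537*(-1451 + 2*(-13)*(-⅙))/268 = 98537*(-1451 + 13/3)/268 = (98537/268)*(-4340/3) = -106912645/201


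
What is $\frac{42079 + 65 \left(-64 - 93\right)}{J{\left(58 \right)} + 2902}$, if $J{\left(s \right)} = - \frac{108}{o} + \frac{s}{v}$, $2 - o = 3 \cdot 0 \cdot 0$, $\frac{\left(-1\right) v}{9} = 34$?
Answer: $\frac{4876722}{435715} \approx 11.192$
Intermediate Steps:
$v = -306$ ($v = \left(-9\right) 34 = -306$)
$o = 2$ ($o = 2 - 3 \cdot 0 \cdot 0 = 2 - 0 \cdot 0 = 2 - 0 = 2 + 0 = 2$)
$J{\left(s \right)} = -54 - \frac{s}{306}$ ($J{\left(s \right)} = - \frac{108}{2} + \frac{s}{-306} = \left(-108\right) \frac{1}{2} + s \left(- \frac{1}{306}\right) = -54 - \frac{s}{306}$)
$\frac{42079 + 65 \left(-64 - 93\right)}{J{\left(58 \right)} + 2902} = \frac{42079 + 65 \left(-64 - 93\right)}{\left(-54 - \frac{29}{153}\right) + 2902} = \frac{42079 + 65 \left(-157\right)}{\left(-54 - \frac{29}{153}\right) + 2902} = \frac{42079 - 10205}{- \frac{8291}{153} + 2902} = \frac{31874}{\frac{435715}{153}} = 31874 \cdot \frac{153}{435715} = \frac{4876722}{435715}$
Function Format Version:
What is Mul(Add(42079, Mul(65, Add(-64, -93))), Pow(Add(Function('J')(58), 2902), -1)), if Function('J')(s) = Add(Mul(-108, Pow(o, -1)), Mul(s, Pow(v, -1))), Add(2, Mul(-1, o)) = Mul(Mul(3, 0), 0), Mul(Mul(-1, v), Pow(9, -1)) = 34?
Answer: Rational(4876722, 435715) ≈ 11.192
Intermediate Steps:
v = -306 (v = Mul(-9, 34) = -306)
o = 2 (o = Add(2, Mul(-1, Mul(Mul(3, 0), 0))) = Add(2, Mul(-1, Mul(0, 0))) = Add(2, Mul(-1, 0)) = Add(2, 0) = 2)
Function('J')(s) = Add(-54, Mul(Rational(-1, 306), s)) (Function('J')(s) = Add(Mul(-108, Pow(2, -1)), Mul(s, Pow(-306, -1))) = Add(Mul(-108, Rational(1, 2)), Mul(s, Rational(-1, 306))) = Add(-54, Mul(Rational(-1, 306), s)))
Mul(Add(42079, Mul(65, Add(-64, -93))), Pow(Add(Function('J')(58), 2902), -1)) = Mul(Add(42079, Mul(65, Add(-64, -93))), Pow(Add(Add(-54, Mul(Rational(-1, 306), 58)), 2902), -1)) = Mul(Add(42079, Mul(65, -157)), Pow(Add(Add(-54, Rational(-29, 153)), 2902), -1)) = Mul(Add(42079, -10205), Pow(Add(Rational(-8291, 153), 2902), -1)) = Mul(31874, Pow(Rational(435715, 153), -1)) = Mul(31874, Rational(153, 435715)) = Rational(4876722, 435715)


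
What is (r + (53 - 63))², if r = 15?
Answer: 25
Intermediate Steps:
(r + (53 - 63))² = (15 + (53 - 63))² = (15 - 10)² = 5² = 25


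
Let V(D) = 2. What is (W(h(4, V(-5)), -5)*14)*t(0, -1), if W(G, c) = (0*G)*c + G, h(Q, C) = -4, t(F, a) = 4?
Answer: -224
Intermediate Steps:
W(G, c) = G (W(G, c) = 0*c + G = 0 + G = G)
(W(h(4, V(-5)), -5)*14)*t(0, -1) = -4*14*4 = -56*4 = -224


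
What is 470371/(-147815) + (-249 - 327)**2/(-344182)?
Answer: -364938929/88019485 ≈ -4.1461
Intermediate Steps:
470371/(-147815) + (-249 - 327)**2/(-344182) = 470371*(-1/147815) + (-576)**2*(-1/344182) = -470371/147815 + 331776*(-1/344182) = -470371/147815 - 165888/172091 = -364938929/88019485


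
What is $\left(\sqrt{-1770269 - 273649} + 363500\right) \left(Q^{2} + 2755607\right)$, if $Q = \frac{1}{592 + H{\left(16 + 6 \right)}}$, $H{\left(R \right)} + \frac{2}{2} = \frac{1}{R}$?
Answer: $\frac{169359210160915234500}{169078009} + \frac{1397737635440841 i \sqrt{227102}}{169078009} \approx 1.0017 \cdot 10^{12} + 3.9396 \cdot 10^{9} i$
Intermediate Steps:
$H{\left(R \right)} = -1 + \frac{1}{R}$
$Q = \frac{22}{13003}$ ($Q = \frac{1}{592 + \frac{1 - \left(16 + 6\right)}{16 + 6}} = \frac{1}{592 + \frac{1 - 22}{22}} = \frac{1}{592 + \frac{1}{22} \left(-21\right)} = \frac{1}{592 - \frac{21}{22}} = \frac{1}{\frac{13003}{22}} = \frac{22}{13003} \approx 0.0016919$)
$\left(\sqrt{-1770269 - 273649} + 363500\right) \left(Q^{2} + 2755607\right) = \left(\sqrt{-1770269 - 273649} + 363500\right) \left(\left(\frac{22}{13003}\right)^{2} + 2755607\right) = \left(\sqrt{-2043918} + 363500\right) \left(\frac{484}{169078009} + 2755607\right) = \left(3 i \sqrt{227102} + 363500\right) \frac{465912545146947}{169078009} = \left(363500 + 3 i \sqrt{227102}\right) \frac{465912545146947}{169078009} = \frac{169359210160915234500}{169078009} + \frac{1397737635440841 i \sqrt{227102}}{169078009}$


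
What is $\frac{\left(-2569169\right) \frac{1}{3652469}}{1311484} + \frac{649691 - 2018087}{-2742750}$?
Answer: $\frac{15832901983867719}{31734774582723500} \approx 0.49891$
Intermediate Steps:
$\frac{\left(-2569169\right) \frac{1}{3652469}}{1311484} + \frac{649691 - 2018087}{-2742750} = \left(-2569169\right) \frac{1}{3652469} \cdot \frac{1}{1311484} + \left(649691 - 2018087\right) \left(- \frac{1}{2742750}\right) = \left(- \frac{111703}{158803}\right) \frac{1}{1311484} - - \frac{76022}{152375} = - \frac{111703}{208267593652} + \frac{76022}{152375} = \frac{15832901983867719}{31734774582723500}$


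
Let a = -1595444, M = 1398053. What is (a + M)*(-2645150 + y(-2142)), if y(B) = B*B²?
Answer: 1940450732829258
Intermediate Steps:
y(B) = B³
(a + M)*(-2645150 + y(-2142)) = (-1595444 + 1398053)*(-2645150 + (-2142)³) = -197391*(-2645150 - 9827847288) = -197391*(-9830492438) = 1940450732829258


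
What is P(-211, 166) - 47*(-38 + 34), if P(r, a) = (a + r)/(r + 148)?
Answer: 1321/7 ≈ 188.71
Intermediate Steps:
P(r, a) = (a + r)/(148 + r)
P(-211, 166) - 47*(-38 + 34) = (166 - 211)/(148 - 211) - 47*(-38 + 34) = -45/(-63) - 47*(-4) = -1/63*(-45) + 188 = 5/7 + 188 = 1321/7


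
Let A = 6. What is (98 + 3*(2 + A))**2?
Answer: 14884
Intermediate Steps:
(98 + 3*(2 + A))**2 = (98 + 3*(2 + 6))**2 = (98 + 3*8)**2 = (98 + 24)**2 = 122**2 = 14884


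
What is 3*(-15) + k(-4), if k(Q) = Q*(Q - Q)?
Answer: -45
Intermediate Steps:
k(Q) = 0 (k(Q) = Q*0 = 0)
3*(-15) + k(-4) = 3*(-15) + 0 = -45 + 0 = -45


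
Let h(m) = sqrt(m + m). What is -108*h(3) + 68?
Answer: 68 - 108*sqrt(6) ≈ -196.54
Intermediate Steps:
h(m) = sqrt(2)*sqrt(m) (h(m) = sqrt(2*m) = sqrt(2)*sqrt(m))
-108*h(3) + 68 = -108*sqrt(2)*sqrt(3) + 68 = -108*sqrt(6) + 68 = 68 - 108*sqrt(6)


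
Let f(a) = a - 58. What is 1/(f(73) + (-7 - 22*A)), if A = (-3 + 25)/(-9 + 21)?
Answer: -3/97 ≈ -0.030928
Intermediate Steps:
f(a) = -58 + a
A = 11/6 (A = 22/12 = 22*(1/12) = 11/6 ≈ 1.8333)
1/(f(73) + (-7 - 22*A)) = 1/((-58 + 73) + (-7 - 22*11/6)) = 1/(15 + (-7 - 121/3)) = 1/(15 - 142/3) = 1/(-97/3) = -3/97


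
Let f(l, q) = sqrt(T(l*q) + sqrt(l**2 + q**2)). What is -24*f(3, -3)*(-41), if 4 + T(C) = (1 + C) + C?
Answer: 984*sqrt(-21 + 3*sqrt(2)) ≈ 4028.1*I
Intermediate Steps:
T(C) = -3 + 2*C (T(C) = -4 + ((1 + C) + C) = -4 + (1 + 2*C) = -3 + 2*C)
f(l, q) = sqrt(-3 + sqrt(l**2 + q**2) + 2*l*q) (f(l, q) = sqrt((-3 + 2*(l*q)) + sqrt(l**2 + q**2)) = sqrt((-3 + 2*l*q) + sqrt(l**2 + q**2)) = sqrt(-3 + sqrt(l**2 + q**2) + 2*l*q))
-24*f(3, -3)*(-41) = -24*sqrt(-3 + sqrt(3**2 + (-3)**2) + 2*3*(-3))*(-41) = -24*sqrt(-3 + sqrt(9 + 9) - 18)*(-41) = -24*sqrt(-3 + sqrt(18) - 18)*(-41) = -24*sqrt(-3 + 3*sqrt(2) - 18)*(-41) = -24*sqrt(-21 + 3*sqrt(2))*(-41) = 984*sqrt(-21 + 3*sqrt(2))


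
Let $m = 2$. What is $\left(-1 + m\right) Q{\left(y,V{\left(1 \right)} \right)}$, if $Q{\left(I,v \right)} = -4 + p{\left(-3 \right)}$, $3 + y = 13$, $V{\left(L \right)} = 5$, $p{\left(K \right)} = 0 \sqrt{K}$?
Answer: $-4$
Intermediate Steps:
$p{\left(K \right)} = 0$
$y = 10$ ($y = -3 + 13 = 10$)
$Q{\left(I,v \right)} = -4$ ($Q{\left(I,v \right)} = -4 + 0 = -4$)
$\left(-1 + m\right) Q{\left(y,V{\left(1 \right)} \right)} = \left(-1 + 2\right) \left(-4\right) = 1 \left(-4\right) = -4$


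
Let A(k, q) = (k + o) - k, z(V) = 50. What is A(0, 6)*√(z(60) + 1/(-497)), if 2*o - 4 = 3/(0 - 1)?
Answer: 3*√1372217/994 ≈ 3.5355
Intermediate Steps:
o = ½ (o = 2 + (3/(0 - 1))/2 = 2 + (3/(-1))/2 = 2 + (3*(-1))/2 = 2 + (½)*(-3) = 2 - 3/2 = ½ ≈ 0.50000)
A(k, q) = ½ (A(k, q) = (k + ½) - k = (½ + k) - k = ½)
A(0, 6)*√(z(60) + 1/(-497)) = √(50 + 1/(-497))/2 = √(50 - 1/497)/2 = √(24849/497)/2 = (3*√1372217/497)/2 = 3*√1372217/994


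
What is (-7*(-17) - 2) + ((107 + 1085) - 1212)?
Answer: 97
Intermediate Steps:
(-7*(-17) - 2) + ((107 + 1085) - 1212) = (119 - 2) + (1192 - 1212) = 117 - 20 = 97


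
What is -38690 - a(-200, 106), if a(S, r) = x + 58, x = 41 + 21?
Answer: -38810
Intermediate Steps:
x = 62
a(S, r) = 120 (a(S, r) = 62 + 58 = 120)
-38690 - a(-200, 106) = -38690 - 1*120 = -38690 - 120 = -38810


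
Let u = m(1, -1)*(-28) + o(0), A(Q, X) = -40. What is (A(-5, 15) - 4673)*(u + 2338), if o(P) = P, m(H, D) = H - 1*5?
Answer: -11546850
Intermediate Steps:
m(H, D) = -5 + H (m(H, D) = H - 5 = -5 + H)
u = 112 (u = (-5 + 1)*(-28) + 0 = -4*(-28) + 0 = 112 + 0 = 112)
(A(-5, 15) - 4673)*(u + 2338) = (-40 - 4673)*(112 + 2338) = -4713*2450 = -11546850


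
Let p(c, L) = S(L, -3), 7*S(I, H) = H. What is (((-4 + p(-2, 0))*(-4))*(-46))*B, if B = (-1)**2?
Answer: -5704/7 ≈ -814.86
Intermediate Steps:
S(I, H) = H/7
p(c, L) = -3/7 (p(c, L) = (1/7)*(-3) = -3/7)
B = 1
(((-4 + p(-2, 0))*(-4))*(-46))*B = (((-4 - 3/7)*(-4))*(-46))*1 = (-31/7*(-4)*(-46))*1 = ((124/7)*(-46))*1 = -5704/7*1 = -5704/7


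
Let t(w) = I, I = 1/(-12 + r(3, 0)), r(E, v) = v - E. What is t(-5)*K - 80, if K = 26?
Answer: -1226/15 ≈ -81.733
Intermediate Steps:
I = -1/15 (I = 1/(-12 + (0 - 1*3)) = 1/(-12 + (0 - 3)) = 1/(-12 - 3) = 1/(-15) = -1/15 ≈ -0.066667)
t(w) = -1/15
t(-5)*K - 80 = -1/15*26 - 80 = -26/15 - 80 = -1226/15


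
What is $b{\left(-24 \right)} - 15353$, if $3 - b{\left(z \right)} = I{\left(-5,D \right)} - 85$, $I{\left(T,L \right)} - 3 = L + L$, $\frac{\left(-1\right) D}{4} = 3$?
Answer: $-15244$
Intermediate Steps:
$D = -12$ ($D = \left(-4\right) 3 = -12$)
$I{\left(T,L \right)} = 3 + 2 L$ ($I{\left(T,L \right)} = 3 + \left(L + L\right) = 3 + 2 L$)
$b{\left(z \right)} = 109$ ($b{\left(z \right)} = 3 - \left(\left(3 + 2 \left(-12\right)\right) - 85\right) = 3 - \left(\left(3 - 24\right) - 85\right) = 3 - \left(-21 - 85\right) = 3 - -106 = 3 + 106 = 109$)
$b{\left(-24 \right)} - 15353 = 109 - 15353 = -15244$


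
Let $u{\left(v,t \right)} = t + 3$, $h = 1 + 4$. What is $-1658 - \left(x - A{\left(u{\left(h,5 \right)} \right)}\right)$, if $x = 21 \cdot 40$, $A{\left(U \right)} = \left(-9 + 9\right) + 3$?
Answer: $-2495$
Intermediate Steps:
$h = 5$
$u{\left(v,t \right)} = 3 + t$
$A{\left(U \right)} = 3$ ($A{\left(U \right)} = 0 + 3 = 3$)
$x = 840$
$-1658 - \left(x - A{\left(u{\left(h,5 \right)} \right)}\right) = -1658 - \left(840 - 3\right) = -1658 - 837 = -2495$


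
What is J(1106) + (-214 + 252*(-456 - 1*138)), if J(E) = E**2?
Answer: 1073334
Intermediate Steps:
J(1106) + (-214 + 252*(-456 - 1*138)) = 1106**2 + (-214 + 252*(-456 - 1*138)) = 1223236 + (-214 + 252*(-456 - 138)) = 1223236 + (-214 + 252*(-594)) = 1223236 + (-214 - 149688) = 1223236 - 149902 = 1073334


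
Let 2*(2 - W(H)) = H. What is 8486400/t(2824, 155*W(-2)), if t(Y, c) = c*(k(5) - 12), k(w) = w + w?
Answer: -282880/31 ≈ -9125.2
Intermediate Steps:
k(w) = 2*w
W(H) = 2 - H/2
t(Y, c) = -2*c (t(Y, c) = c*(2*5 - 12) = c*(10 - 12) = c*(-2) = -2*c)
8486400/t(2824, 155*W(-2)) = 8486400/((-310*(2 - 1/2*(-2)))) = 8486400/((-310*(2 + 1))) = 8486400/((-310*3)) = 8486400/((-2*465)) = 8486400/(-930) = 8486400*(-1/930) = -282880/31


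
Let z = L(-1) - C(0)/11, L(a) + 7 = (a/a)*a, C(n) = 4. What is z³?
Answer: -778688/1331 ≈ -585.04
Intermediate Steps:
L(a) = -7 + a (L(a) = -7 + (a/a)*a = -7 + 1*a = -7 + a)
z = -92/11 (z = (-7 - 1) - 4/11 = -8 - 4/11 = -92/11 ≈ -8.3636)
z³ = (-92/11)³ = -778688/1331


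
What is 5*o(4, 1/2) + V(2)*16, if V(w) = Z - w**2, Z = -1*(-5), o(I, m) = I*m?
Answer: 26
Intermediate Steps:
Z = 5
V(w) = 5 - w**2
5*o(4, 1/2) + V(2)*16 = 5*(4/2) + (5 - 1*2**2)*16 = 5*(4*(1/2)) + (5 - 1*4)*16 = 5*2 + (5 - 4)*16 = 10 + 1*16 = 10 + 16 = 26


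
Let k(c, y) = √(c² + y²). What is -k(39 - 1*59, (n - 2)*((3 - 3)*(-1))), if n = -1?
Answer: -20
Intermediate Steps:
-k(39 - 1*59, (n - 2)*((3 - 3)*(-1))) = -√((39 - 1*59)² + ((-1 - 2)*((3 - 3)*(-1)))²) = -√((39 - 59)² + (-0*(-1))²) = -√((-20)² + (-3*0)²) = -√(400 + 0²) = -√(400 + 0) = -√400 = -1*20 = -20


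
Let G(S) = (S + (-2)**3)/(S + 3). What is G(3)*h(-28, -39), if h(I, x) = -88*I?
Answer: -6160/3 ≈ -2053.3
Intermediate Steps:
G(S) = (-8 + S)/(3 + S) (G(S) = (S - 8)/(3 + S) = (-8 + S)/(3 + S))
G(3)*h(-28, -39) = ((-8 + 3)/(3 + 3))*(-88*(-28)) = (-5/6)*2464 = ((1/6)*(-5))*2464 = -5/6*2464 = -6160/3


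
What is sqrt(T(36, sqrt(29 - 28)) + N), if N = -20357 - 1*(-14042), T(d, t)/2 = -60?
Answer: 3*I*sqrt(715) ≈ 80.219*I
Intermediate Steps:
T(d, t) = -120 (T(d, t) = 2*(-60) = -120)
N = -6315 (N = -20357 + 14042 = -6315)
sqrt(T(36, sqrt(29 - 28)) + N) = sqrt(-120 - 6315) = sqrt(-6435) = 3*I*sqrt(715)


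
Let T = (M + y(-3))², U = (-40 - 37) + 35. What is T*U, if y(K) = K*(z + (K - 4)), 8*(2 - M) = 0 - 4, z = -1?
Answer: -58989/2 ≈ -29495.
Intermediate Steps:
M = 5/2 (M = 2 - (0 - 4)/8 = 2 - ⅛*(-4) = 2 + ½ = 5/2 ≈ 2.5000)
y(K) = K*(-5 + K) (y(K) = K*(-1 + (K - 4)) = K*(-1 + (-4 + K)) = K*(-5 + K))
U = -42 (U = -77 + 35 = -42)
T = 2809/4 (T = (5/2 - 3*(-5 - 3))² = (5/2 - 3*(-8))² = (5/2 + 24)² = (53/2)² = 2809/4 ≈ 702.25)
T*U = (2809/4)*(-42) = -58989/2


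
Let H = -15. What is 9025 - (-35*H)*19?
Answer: -950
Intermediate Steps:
9025 - (-35*H)*19 = 9025 - (-35*(-15))*19 = 9025 - 525*19 = 9025 - 1*9975 = 9025 - 9975 = -950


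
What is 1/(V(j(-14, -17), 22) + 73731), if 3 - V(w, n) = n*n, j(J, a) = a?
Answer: 1/73250 ≈ 1.3652e-5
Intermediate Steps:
V(w, n) = 3 - n² (V(w, n) = 3 - n*n = 3 - n²)
1/(V(j(-14, -17), 22) + 73731) = 1/((3 - 1*22²) + 73731) = 1/((3 - 1*484) + 73731) = 1/((3 - 484) + 73731) = 1/(-481 + 73731) = 1/73250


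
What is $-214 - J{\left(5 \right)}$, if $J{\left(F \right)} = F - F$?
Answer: $-214$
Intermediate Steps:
$J{\left(F \right)} = 0$
$-214 - J{\left(5 \right)} = -214 - 0 = -214 + 0 = -214$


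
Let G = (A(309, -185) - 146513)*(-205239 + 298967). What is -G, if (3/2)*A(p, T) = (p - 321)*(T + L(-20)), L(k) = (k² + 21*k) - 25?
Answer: 13559910944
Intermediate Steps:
L(k) = -25 + k² + 21*k
A(p, T) = 2*(-321 + p)*(-45 + T)/3 (A(p, T) = 2*((p - 321)*(T + (-25 + (-20)² + 21*(-20))))/3 = 2*((-321 + p)*(T + (-25 + 400 - 420)))/3 = 2*((-321 + p)*(T - 45))/3 = 2*((-321 + p)*(-45 + T))/3 = 2*(-321 + p)*(-45 + T)/3)
G = -13559910944 (G = ((9630 - 214*(-185) - 30*309 + (⅔)*(-185)*309) - 146513)*(-205239 + 298967) = ((9630 + 39590 - 9270 - 38110) - 146513)*93728 = (1840 - 146513)*93728 = -144673*93728 = -13559910944)
-G = -1*(-13559910944) = 13559910944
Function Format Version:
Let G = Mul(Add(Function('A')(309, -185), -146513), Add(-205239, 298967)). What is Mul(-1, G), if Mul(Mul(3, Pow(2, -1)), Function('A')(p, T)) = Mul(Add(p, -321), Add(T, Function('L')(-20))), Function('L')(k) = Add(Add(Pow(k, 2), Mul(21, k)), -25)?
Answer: 13559910944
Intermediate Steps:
Function('L')(k) = Add(-25, Pow(k, 2), Mul(21, k))
Function('A')(p, T) = Mul(Rational(2, 3), Add(-321, p), Add(-45, T)) (Function('A')(p, T) = Mul(Rational(2, 3), Mul(Add(p, -321), Add(T, Add(-25, Pow(-20, 2), Mul(21, -20))))) = Mul(Rational(2, 3), Mul(Add(-321, p), Add(T, Add(-25, 400, -420)))) = Mul(Rational(2, 3), Mul(Add(-321, p), Add(T, -45))) = Mul(Rational(2, 3), Mul(Add(-321, p), Add(-45, T))) = Mul(Rational(2, 3), Add(-321, p), Add(-45, T)))
G = -13559910944 (G = Mul(Add(Add(9630, Mul(-214, -185), Mul(-30, 309), Mul(Rational(2, 3), -185, 309)), -146513), Add(-205239, 298967)) = Mul(Add(Add(9630, 39590, -9270, -38110), -146513), 93728) = Mul(Add(1840, -146513), 93728) = Mul(-144673, 93728) = -13559910944)
Mul(-1, G) = Mul(-1, -13559910944) = 13559910944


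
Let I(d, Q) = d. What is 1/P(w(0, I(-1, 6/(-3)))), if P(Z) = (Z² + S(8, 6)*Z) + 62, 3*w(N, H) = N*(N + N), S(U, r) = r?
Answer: 1/62 ≈ 0.016129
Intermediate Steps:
w(N, H) = 2*N²/3 (w(N, H) = (N*(N + N))/3 = (N*(2*N))/3 = (2*N²)/3 = 2*N²/3)
P(Z) = 62 + Z² + 6*Z (P(Z) = (Z² + 6*Z) + 62 = 62 + Z² + 6*Z)
1/P(w(0, I(-1, 6/(-3)))) = 1/(62 + ((⅔)*0²)² + 6*((⅔)*0²)) = 1/(62 + ((⅔)*0)² + 6*((⅔)*0)) = 1/(62 + 0² + 6*0) = 1/(62 + 0 + 0) = 1/62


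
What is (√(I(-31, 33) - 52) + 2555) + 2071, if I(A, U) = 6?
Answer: 4626 + I*√46 ≈ 4626.0 + 6.7823*I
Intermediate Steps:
(√(I(-31, 33) - 52) + 2555) + 2071 = (√(6 - 52) + 2555) + 2071 = (√(-46) + 2555) + 2071 = (I*√46 + 2555) + 2071 = (2555 + I*√46) + 2071 = 4626 + I*√46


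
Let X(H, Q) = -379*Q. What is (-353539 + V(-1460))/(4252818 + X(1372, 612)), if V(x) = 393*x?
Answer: -927319/4020870 ≈ -0.23063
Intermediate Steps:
(-353539 + V(-1460))/(4252818 + X(1372, 612)) = (-353539 + 393*(-1460))/(4252818 - 379*612) = (-353539 - 573780)/(4252818 - 231948) = -927319/4020870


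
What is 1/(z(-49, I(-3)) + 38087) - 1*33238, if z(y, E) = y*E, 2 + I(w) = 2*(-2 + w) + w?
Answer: -1290365635/38822 ≈ -33238.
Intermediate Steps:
I(w) = -6 + 3*w (I(w) = -2 + (2*(-2 + w) + w) = -2 + ((-4 + 2*w) + w) = -2 + (-4 + 3*w) = -6 + 3*w)
z(y, E) = E*y
1/(z(-49, I(-3)) + 38087) - 1*33238 = 1/((-6 + 3*(-3))*(-49) + 38087) - 1*33238 = 1/((-6 - 9)*(-49) + 38087) - 33238 = 1/(-15*(-49) + 38087) - 33238 = 1/(735 + 38087) - 33238 = 1/38822 - 33238 = -1290365635/38822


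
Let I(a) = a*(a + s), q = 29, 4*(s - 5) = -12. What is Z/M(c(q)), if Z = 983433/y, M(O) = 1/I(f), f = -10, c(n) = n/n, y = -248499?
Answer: -26224880/82833 ≈ -316.60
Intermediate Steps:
s = 2 (s = 5 + (¼)*(-12) = 5 - 3 = 2)
c(n) = 1
I(a) = a*(2 + a) (I(a) = a*(a + 2) = a*(2 + a))
M(O) = 1/80 (M(O) = 1/(-10*(2 - 10)) = 1/(-10*(-8)) = 1/80)
Z = -327811/82833 (Z = 983433/(-248499) = 983433*(-1/248499) = -327811/82833 ≈ -3.9575)
Z/M(c(q)) = -327811/(82833*1/80) = -327811/82833*80 = -26224880/82833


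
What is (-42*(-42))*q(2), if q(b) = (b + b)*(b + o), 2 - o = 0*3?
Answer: 28224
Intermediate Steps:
o = 2 (o = 2 - 0*3 = 2 - 1*0 = 2 + 0 = 2)
q(b) = 2*b*(2 + b) (q(b) = (b + b)*(b + 2) = (2*b)*(2 + b) = 2*b*(2 + b))
(-42*(-42))*q(2) = (-42*(-42))*(2*2*(2 + 2)) = 1764*(2*2*4) = 1764*16 = 28224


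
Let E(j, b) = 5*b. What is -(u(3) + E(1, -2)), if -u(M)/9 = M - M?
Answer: 10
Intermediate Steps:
u(M) = 0 (u(M) = -9*(M - M) = -9*0 = 0)
-(u(3) + E(1, -2)) = -(0 + 5*(-2)) = -(0 - 10) = -1*(-10) = 10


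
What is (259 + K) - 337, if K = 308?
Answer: 230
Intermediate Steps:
(259 + K) - 337 = (259 + 308) - 337 = 567 - 337 = 230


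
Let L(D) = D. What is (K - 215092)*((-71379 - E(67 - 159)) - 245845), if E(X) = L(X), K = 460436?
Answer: -77806433408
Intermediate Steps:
E(X) = X
(K - 215092)*((-71379 - E(67 - 159)) - 245845) = (460436 - 215092)*((-71379 - (67 - 159)) - 245845) = 245344*((-71379 - 1*(-92)) - 245845) = 245344*((-71379 + 92) - 245845) = 245344*(-71287 - 245845) = 245344*(-317132) = -77806433408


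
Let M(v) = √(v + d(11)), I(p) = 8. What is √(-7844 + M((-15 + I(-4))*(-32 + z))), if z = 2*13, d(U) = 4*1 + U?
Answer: √(-7844 + √57) ≈ 88.524*I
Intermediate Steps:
d(U) = 4 + U
z = 26
M(v) = √(15 + v) (M(v) = √(v + (4 + 11)) = √(v + 15) = √(15 + v))
√(-7844 + M((-15 + I(-4))*(-32 + z))) = √(-7844 + √(15 + (-15 + 8)*(-32 + 26))) = √(-7844 + √(15 - 7*(-6))) = √(-7844 + √(15 + 42)) = √(-7844 + √57)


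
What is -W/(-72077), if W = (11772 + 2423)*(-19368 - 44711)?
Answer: -909601405/72077 ≈ -12620.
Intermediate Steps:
W = -909601405 (W = 14195*(-64079) = -909601405)
-W/(-72077) = -(-909601405)/(-72077) = -(-909601405)*(-1)/72077 = -1*909601405/72077 = -909601405/72077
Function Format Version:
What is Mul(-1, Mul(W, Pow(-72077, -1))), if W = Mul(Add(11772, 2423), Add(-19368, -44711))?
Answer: Rational(-909601405, 72077) ≈ -12620.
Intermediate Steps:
W = -909601405 (W = Mul(14195, -64079) = -909601405)
Mul(-1, Mul(W, Pow(-72077, -1))) = Mul(-1, Mul(-909601405, Pow(-72077, -1))) = Mul(-1, Mul(-909601405, Rational(-1, 72077))) = Mul(-1, Rational(909601405, 72077)) = Rational(-909601405, 72077)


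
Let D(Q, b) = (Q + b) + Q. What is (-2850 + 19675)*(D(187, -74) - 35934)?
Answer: -599542050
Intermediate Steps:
D(Q, b) = b + 2*Q
(-2850 + 19675)*(D(187, -74) - 35934) = (-2850 + 19675)*((-74 + 2*187) - 35934) = 16825*((-74 + 374) - 35934) = 16825*(300 - 35934) = 16825*(-35634) = -599542050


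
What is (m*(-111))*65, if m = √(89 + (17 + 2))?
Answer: -43290*√3 ≈ -74981.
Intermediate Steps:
m = 6*√3 (m = √(89 + 19) = √108 = 6*√3 ≈ 10.392)
(m*(-111))*65 = ((6*√3)*(-111))*65 = -666*√3*65 = -43290*√3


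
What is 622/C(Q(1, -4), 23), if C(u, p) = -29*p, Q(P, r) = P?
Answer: -622/667 ≈ -0.93253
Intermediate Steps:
622/C(Q(1, -4), 23) = 622/((-29*23)) = 622/(-667) = 622*(-1/667) = -622/667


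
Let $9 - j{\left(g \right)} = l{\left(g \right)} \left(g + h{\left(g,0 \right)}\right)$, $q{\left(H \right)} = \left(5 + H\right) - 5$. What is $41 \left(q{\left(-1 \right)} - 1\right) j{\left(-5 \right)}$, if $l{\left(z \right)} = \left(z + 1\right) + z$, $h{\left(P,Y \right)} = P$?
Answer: $6642$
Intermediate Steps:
$l{\left(z \right)} = 1 + 2 z$ ($l{\left(z \right)} = \left(1 + z\right) + z = 1 + 2 z$)
$q{\left(H \right)} = H$
$j{\left(g \right)} = 9 - 2 g \left(1 + 2 g\right)$ ($j{\left(g \right)} = 9 - \left(1 + 2 g\right) \left(g + g\right) = 9 - \left(1 + 2 g\right) 2 g = 9 - 2 g \left(1 + 2 g\right)$)
$41 \left(q{\left(-1 \right)} - 1\right) j{\left(-5 \right)} = 41 \left(-1 - 1\right) \left(9 - - 10 \left(1 + 2 \left(-5\right)\right)\right) = 41 \left(- 2 \left(9 - - 10 \left(1 - 10\right)\right)\right) = 41 \left(- 2 \left(9 - \left(-10\right) \left(-9\right)\right)\right) = 41 \left(- 2 \left(9 - 90\right)\right) = 41 \left(\left(-2\right) \left(-81\right)\right) = 41 \cdot 162 = 6642$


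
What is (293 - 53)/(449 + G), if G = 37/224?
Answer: 53760/100613 ≈ 0.53432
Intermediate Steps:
G = 37/224 (G = 37*(1/224) = 37/224 ≈ 0.16518)
(293 - 53)/(449 + G) = (293 - 53)/(449 + 37/224) = 240/(100613/224) = 240*(224/100613) = 53760/100613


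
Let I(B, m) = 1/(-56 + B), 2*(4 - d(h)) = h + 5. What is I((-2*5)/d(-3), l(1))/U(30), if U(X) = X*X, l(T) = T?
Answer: -1/53400 ≈ -1.8727e-5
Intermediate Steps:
d(h) = 3/2 - h/2 (d(h) = 4 - (h + 5)/2 = 4 - (5 + h)/2 = 4 + (-5/2 - h/2) = 3/2 - h/2)
U(X) = X²
I((-2*5)/d(-3), l(1))/U(30) = 1/((-56 + (-2*5)/(3/2 - ½*(-3)))*(30²)) = 1/(-56 - 10/(3/2 + 3/2)*900) = (1/900)/(-56 - 10/3) = (1/900)/(-178/3) = -3/178*1/900 = -1/53400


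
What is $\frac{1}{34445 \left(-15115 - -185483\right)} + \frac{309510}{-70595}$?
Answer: $- \frac{363261101181401}{82854891405440} \approx -4.3843$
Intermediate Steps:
$\frac{1}{34445 \left(-15115 - -185483\right)} + \frac{309510}{-70595} = \frac{1}{34445 \left(-15115 + 185483\right)} + 309510 \left(- \frac{1}{70595}\right) = \frac{1}{34445 \cdot 170368} - \frac{61902}{14119} = \frac{1}{34445} \cdot \frac{1}{170368} - \frac{61902}{14119} = \frac{1}{5868325760} - \frac{61902}{14119} = - \frac{363261101181401}{82854891405440}$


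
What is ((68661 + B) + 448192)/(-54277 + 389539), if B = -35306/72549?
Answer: 37497132991/24322922838 ≈ 1.5416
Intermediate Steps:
B = -35306/72549 (B = -35306*1/72549 = -35306/72549 ≈ -0.48665)
((68661 + B) + 448192)/(-54277 + 389539) = ((68661 - 35306/72549) + 448192)/(-54277 + 389539) = (4981251583/72549 + 448192)/335262 = (37497132991/72549)*(1/335262) = 37497132991/24322922838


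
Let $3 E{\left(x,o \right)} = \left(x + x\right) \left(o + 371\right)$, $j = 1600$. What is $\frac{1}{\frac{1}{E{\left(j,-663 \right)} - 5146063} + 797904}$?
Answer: $\frac{16372589}{13063754253453} \approx 1.2533 \cdot 10^{-6}$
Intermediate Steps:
$E{\left(x,o \right)} = \frac{2 x \left(371 + o\right)}{3}$ ($E{\left(x,o \right)} = \frac{\left(x + x\right) \left(o + 371\right)}{3} = \frac{2 x \left(371 + o\right)}{3}$)
$\frac{1}{\frac{1}{E{\left(j,-663 \right)} - 5146063} + 797904} = \frac{1}{\frac{1}{\frac{2}{3} \cdot 1600 \left(371 - 663\right) - 5146063} + 797904} = \frac{1}{\frac{1}{\frac{2}{3} \cdot 1600 \left(-292\right) - 5146063} + 797904} = \frac{1}{\frac{1}{- \frac{934400}{3} - 5146063} + 797904} = \frac{1}{\frac{1}{- \frac{16372589}{3}} + 797904} = \frac{1}{- \frac{3}{16372589} + 797904} = \frac{1}{\frac{13063754253453}{16372589}} = \frac{16372589}{13063754253453}$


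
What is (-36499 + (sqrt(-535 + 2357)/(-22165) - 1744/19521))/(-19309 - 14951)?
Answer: 712498723/668789460 + sqrt(1822)/759372900 ≈ 1.0654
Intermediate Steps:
(-36499 + (sqrt(-535 + 2357)/(-22165) - 1744/19521))/(-19309 - 14951) = (-36499 + (sqrt(1822)*(-1/22165) - 1744*1/19521))/(-34260) = (-36499 + (-sqrt(1822)/22165 - 1744/19521))*(-1/34260) = (-36499 + (-1744/19521 - sqrt(1822)/22165))*(-1/34260) = (-712498723/19521 - sqrt(1822)/22165)*(-1/34260) = 712498723/668789460 + sqrt(1822)/759372900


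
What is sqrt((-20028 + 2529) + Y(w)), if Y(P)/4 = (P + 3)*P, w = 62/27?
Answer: I*sqrt(12721307)/27 ≈ 132.1*I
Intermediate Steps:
w = 62/27 (w = 62*(1/27) = 62/27 ≈ 2.2963)
Y(P) = 4*P*(3 + P) (Y(P) = 4*((P + 3)*P) = 4*((3 + P)*P) = 4*(P*(3 + P)) = 4*P*(3 + P))
sqrt((-20028 + 2529) + Y(w)) = sqrt((-20028 + 2529) + 4*(62/27)*(3 + 62/27)) = sqrt(-17499 + 4*(62/27)*(143/27)) = sqrt(-17499 + 35464/729) = sqrt(-12721307/729) = I*sqrt(12721307)/27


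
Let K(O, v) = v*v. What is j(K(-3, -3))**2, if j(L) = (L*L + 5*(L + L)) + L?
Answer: 32400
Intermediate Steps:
K(O, v) = v**2
j(L) = L**2 + 11*L (j(L) = (L**2 + 5*(2*L)) + L = (L**2 + 10*L) + L = L**2 + 11*L)
j(K(-3, -3))**2 = ((-3)**2*(11 + (-3)**2))**2 = (9*(11 + 9))**2 = (9*20)**2 = 180**2 = 32400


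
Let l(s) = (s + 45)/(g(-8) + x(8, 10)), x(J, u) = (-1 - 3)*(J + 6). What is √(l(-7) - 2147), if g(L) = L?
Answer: I*√137446/8 ≈ 46.342*I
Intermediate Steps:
x(J, u) = -24 - 4*J (x(J, u) = -4*(6 + J) = -24 - 4*J)
l(s) = -45/64 - s/64 (l(s) = (s + 45)/(-8 + (-24 - 4*8)) = (45 + s)/(-8 + (-24 - 32)) = (45 + s)/(-8 - 56) = (45 + s)/(-64) = (45 + s)*(-1/64) = -45/64 - s/64)
√(l(-7) - 2147) = √((-45/64 - 1/64*(-7)) - 2147) = √((-45/64 + 7/64) - 2147) = √(-19/32 - 2147) = √(-68723/32) = I*√137446/8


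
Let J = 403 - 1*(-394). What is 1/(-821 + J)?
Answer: -1/24 ≈ -0.041667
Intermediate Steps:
J = 797 (J = 403 + 394 = 797)
1/(-821 + J) = 1/(-821 + 797) = 1/(-24) = -1/24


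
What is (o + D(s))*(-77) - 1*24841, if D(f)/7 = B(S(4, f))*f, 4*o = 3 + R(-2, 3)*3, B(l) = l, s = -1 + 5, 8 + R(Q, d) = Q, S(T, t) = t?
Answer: -131781/4 ≈ -32945.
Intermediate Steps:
R(Q, d) = -8 + Q
s = 4
o = -27/4 (o = (3 + (-8 - 2)*3)/4 = (3 - 10*3)/4 = (3 - 30)/4 = (¼)*(-27) = -27/4 ≈ -6.7500)
D(f) = 7*f² (D(f) = 7*(f*f) = 7*f²)
(o + D(s))*(-77) - 1*24841 = (-27/4 + 7*4²)*(-77) - 1*24841 = (-27/4 + 7*16)*(-77) - 24841 = (-27/4 + 112)*(-77) - 24841 = (421/4)*(-77) - 24841 = -32417/4 - 24841 = -131781/4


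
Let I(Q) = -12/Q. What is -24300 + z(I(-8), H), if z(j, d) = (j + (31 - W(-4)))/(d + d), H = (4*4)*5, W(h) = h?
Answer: -7775927/320 ≈ -24300.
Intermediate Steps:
H = 80 (H = 16*5 = 80)
z(j, d) = (35 + j)/(2*d) (z(j, d) = (j + (31 - 1*(-4)))/(d + d) = (j + (31 + 4))/((2*d)) = (j + 35)*(1/(2*d)) = (35 + j)*(1/(2*d)) = (35 + j)/(2*d))
-24300 + z(I(-8), H) = -24300 + (½)*(35 - 12/(-8))/80 = -24300 + (½)*(1/80)*(35 - 12*(-⅛)) = -24300 + (½)*(1/80)*(35 + 3/2) = -24300 + (½)*(1/80)*(73/2) = -24300 + 73/320 = -7775927/320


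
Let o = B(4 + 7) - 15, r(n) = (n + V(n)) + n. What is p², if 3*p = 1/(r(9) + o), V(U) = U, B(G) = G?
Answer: 1/4761 ≈ 0.00021004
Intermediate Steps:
r(n) = 3*n (r(n) = (n + n) + n = 2*n + n = 3*n)
o = -4 (o = (4 + 7) - 15 = 11 - 15 = -4)
p = 1/69 (p = 1/(3*(3*9 - 4)) = 1/(3*(27 - 4)) = (⅓)/23 = (⅓)*(1/23) = 1/69 ≈ 0.014493)
p² = (1/69)² = 1/4761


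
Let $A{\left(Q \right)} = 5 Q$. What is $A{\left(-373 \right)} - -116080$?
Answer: $114215$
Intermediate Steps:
$A{\left(-373 \right)} - -116080 = 5 \left(-373\right) - -116080 = -1865 + 116080 = 114215$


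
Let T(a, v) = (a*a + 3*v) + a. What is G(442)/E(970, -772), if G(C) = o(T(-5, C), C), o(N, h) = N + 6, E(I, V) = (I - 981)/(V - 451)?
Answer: 1653496/11 ≈ 1.5032e+5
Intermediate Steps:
T(a, v) = a + a² + 3*v (T(a, v) = (a² + 3*v) + a = a + a² + 3*v)
E(I, V) = (-981 + I)/(-451 + V)
o(N, h) = 6 + N
G(C) = 26 + 3*C (G(C) = 6 + (-5 + (-5)² + 3*C) = 6 + (-5 + 25 + 3*C) = 6 + (20 + 3*C) = 26 + 3*C)
G(442)/E(970, -772) = (26 + 3*442)/(((-981 + 970)/(-451 - 772))) = (26 + 1326)/((-11/(-1223))) = 1352/((-1/1223*(-11))) = 1352/(11/1223) = 1352*(1223/11) = 1653496/11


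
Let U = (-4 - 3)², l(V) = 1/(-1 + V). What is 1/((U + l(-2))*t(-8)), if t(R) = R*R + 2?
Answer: 1/3212 ≈ 0.00031133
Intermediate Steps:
t(R) = 2 + R² (t(R) = R² + 2 = 2 + R²)
U = 49 (U = (-7)² = 49)
1/((U + l(-2))*t(-8)) = 1/((49 + 1/(-1 - 2))*(2 + (-8)²)) = 1/((49 + 1/(-3))*(2 + 64)) = 1/((49 - ⅓)*66) = 1/((146/3)*66) = 1/3212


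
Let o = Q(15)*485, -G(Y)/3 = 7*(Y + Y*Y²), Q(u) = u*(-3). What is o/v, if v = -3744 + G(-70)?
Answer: -7275/2400242 ≈ -0.0030309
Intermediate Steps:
Q(u) = -3*u
G(Y) = -21*Y - 21*Y³ (G(Y) = -21*(Y + Y*Y²) = -21*(Y + Y³) = -3*(7*Y + 7*Y³) = -21*Y - 21*Y³)
o = -21825 (o = -3*15*485 = -45*485 = -21825)
v = 7200726 (v = -3744 - 21*(-70)*(1 + (-70)²) = -3744 - 21*(-70)*(1 + 4900) = -3744 - 21*(-70)*4901 = -3744 + 7204470 = 7200726)
o/v = -21825/7200726 = -21825*1/7200726 = -7275/2400242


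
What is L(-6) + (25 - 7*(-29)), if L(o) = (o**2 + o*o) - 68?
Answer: 232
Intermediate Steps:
L(o) = -68 + 2*o**2 (L(o) = (o**2 + o**2) - 68 = 2*o**2 - 68 = -68 + 2*o**2)
L(-6) + (25 - 7*(-29)) = (-68 + 2*(-6)**2) + (25 - 7*(-29)) = (-68 + 2*36) + (25 + 203) = (-68 + 72) + 228 = 4 + 228 = 232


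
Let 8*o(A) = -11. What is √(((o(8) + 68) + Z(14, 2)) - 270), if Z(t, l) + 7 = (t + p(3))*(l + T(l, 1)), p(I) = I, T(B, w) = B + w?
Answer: I*√2006/4 ≈ 11.197*I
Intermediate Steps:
o(A) = -11/8 (o(A) = (⅛)*(-11) = -11/8)
Z(t, l) = -7 + (1 + 2*l)*(3 + t) (Z(t, l) = -7 + (t + 3)*(l + (l + 1)) = -7 + (3 + t)*(l + (1 + l)) = -7 + (3 + t)*(1 + 2*l) = -7 + (1 + 2*l)*(3 + t))
√(((o(8) + 68) + Z(14, 2)) - 270) = √(((-11/8 + 68) + (-4 + 14 + 6*2 + 2*2*14)) - 270) = √((533/8 + (-4 + 14 + 12 + 56)) - 270) = √((533/8 + 78) - 270) = √(1157/8 - 270) = √(-1003/8) = I*√2006/4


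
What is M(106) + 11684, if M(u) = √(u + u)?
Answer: 11684 + 2*√53 ≈ 11699.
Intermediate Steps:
M(u) = √2*√u (M(u) = √(2*u) = √2*√u)
M(106) + 11684 = √2*√106 + 11684 = 2*√53 + 11684 = 11684 + 2*√53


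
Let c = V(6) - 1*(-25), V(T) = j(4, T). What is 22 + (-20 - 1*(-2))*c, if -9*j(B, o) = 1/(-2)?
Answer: -429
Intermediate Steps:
j(B, o) = 1/18 (j(B, o) = -⅑/(-2) = -⅑*(-½) = 1/18)
V(T) = 1/18
c = 451/18 (c = 1/18 - 1*(-25) = 1/18 + 25 = 451/18 ≈ 25.056)
22 + (-20 - 1*(-2))*c = 22 + (-20 - 1*(-2))*(451/18) = 22 + (-20 + 2)*(451/18) = 22 - 18*451/18 = 22 - 451 = -429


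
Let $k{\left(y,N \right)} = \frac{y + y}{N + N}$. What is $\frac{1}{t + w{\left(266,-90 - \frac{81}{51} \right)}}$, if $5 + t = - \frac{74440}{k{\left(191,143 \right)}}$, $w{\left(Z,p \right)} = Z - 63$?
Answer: $- \frac{191}{10607102} \approx -1.8007 \cdot 10^{-5}$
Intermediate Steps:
$w{\left(Z,p \right)} = -63 + Z$ ($w{\left(Z,p \right)} = Z - 63 = -63 + Z$)
$k{\left(y,N \right)} = \frac{y}{N}$ ($k{\left(y,N \right)} = \frac{2 y}{2 N} = 2 y \frac{1}{2 N} = \frac{y}{N}$)
$t = - \frac{10645875}{191}$ ($t = -5 - \frac{74440}{191 \cdot \frac{1}{143}} = -5 - \frac{74440}{\frac{191}{143}} = -5 - \frac{10644920}{191} = - \frac{10645875}{191} \approx -55738.0$)
$\frac{1}{t + w{\left(266,-90 - \frac{81}{51} \right)}} = \frac{1}{- \frac{10645875}{191} + \left(-63 + 266\right)} = \frac{1}{- \frac{10645875}{191} + 203} = \frac{1}{- \frac{10607102}{191}} = - \frac{191}{10607102}$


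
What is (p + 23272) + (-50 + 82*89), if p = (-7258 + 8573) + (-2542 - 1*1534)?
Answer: 27759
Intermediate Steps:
p = -2761 (p = 1315 + (-2542 - 1534) = 1315 - 4076 = -2761)
(p + 23272) + (-50 + 82*89) = (-2761 + 23272) + (-50 + 82*89) = 20511 + (-50 + 7298) = 20511 + 7248 = 27759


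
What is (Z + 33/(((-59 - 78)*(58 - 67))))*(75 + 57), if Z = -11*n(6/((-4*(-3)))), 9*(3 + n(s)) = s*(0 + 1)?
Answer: 1758614/411 ≈ 4278.9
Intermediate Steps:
n(s) = -3 + s/9 (n(s) = -3 + (s*(0 + 1))/9 = -3 + (s*1)/9 = -3 + s/9)
Z = 583/18 (Z = -11*(-3 + (6/((-4*(-3))))/9) = -11*(-3 + (6/12)/9) = -11*(-3 + (6*(1/12))/9) = -11*(-3 + (⅑)*(½)) = -11*(-3 + 1/18) = -11*(-53/18) = 583/18 ≈ 32.389)
(Z + 33/(((-59 - 78)*(58 - 67))))*(75 + 57) = (583/18 + 33/(((-59 - 78)*(58 - 67))))*(75 + 57) = (583/18 + 33/((-137*(-9))))*132 = (583/18 + 33/1233)*132 = (583/18 + 33*(1/1233))*132 = (583/18 + 11/411)*132 = (79937/2466)*132 = 1758614/411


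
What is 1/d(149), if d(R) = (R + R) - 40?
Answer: 1/258 ≈ 0.0038760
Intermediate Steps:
d(R) = -40 + 2*R (d(R) = 2*R - 40 = -40 + 2*R)
1/d(149) = 1/(-40 + 2*149) = 1/(-40 + 298) = 1/258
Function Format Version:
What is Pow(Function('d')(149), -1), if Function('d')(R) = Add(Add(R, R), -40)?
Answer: Rational(1, 258) ≈ 0.0038760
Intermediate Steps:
Function('d')(R) = Add(-40, Mul(2, R)) (Function('d')(R) = Add(Mul(2, R), -40) = Add(-40, Mul(2, R)))
Pow(Function('d')(149), -1) = Pow(Add(-40, Mul(2, 149)), -1) = Pow(Add(-40, 298), -1) = Pow(258, -1) = Rational(1, 258)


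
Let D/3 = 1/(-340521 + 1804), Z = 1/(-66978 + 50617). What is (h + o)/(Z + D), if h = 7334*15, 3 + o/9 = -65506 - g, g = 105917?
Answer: 992543841953211/48475 ≈ 2.0475e+10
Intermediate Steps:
o = -1542834 (o = -27 + 9*(-65506 - 1*105917) = -27 + 9*(-65506 - 105917) = -27 + 9*(-171423) = -27 - 1542807 = -1542834)
h = 110010
Z = -1/16361 (Z = 1/(-16361) = -1/16361 ≈ -6.1121e-5)
D = -3/338717 (D = 3/(-340521 + 1804) = 3/(-338717) = 3*(-1/338717) = -3/338717 ≈ -8.8570e-6)
(h + o)/(Z + D) = (110010 - 1542834)/(-1/16361 - 3/338717) = -1432824/(-387800/5541748837) = -1432824*(-5541748837/387800) = 992543841953211/48475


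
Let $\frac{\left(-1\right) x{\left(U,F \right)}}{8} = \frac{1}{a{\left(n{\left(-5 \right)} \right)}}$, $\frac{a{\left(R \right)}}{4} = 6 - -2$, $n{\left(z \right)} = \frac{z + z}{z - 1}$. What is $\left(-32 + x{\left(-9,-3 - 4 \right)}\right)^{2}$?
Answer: $\frac{16641}{16} \approx 1040.1$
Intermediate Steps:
$n{\left(z \right)} = \frac{2 z}{-1 + z}$
$a{\left(R \right)} = 32$ ($a{\left(R \right)} = 4 \left(6 - -2\right) = 4 \left(6 + 2\right) = 4 \cdot 8 = 32$)
$x{\left(U,F \right)} = - \frac{1}{4}$ ($x{\left(U,F \right)} = - \frac{8}{32} = \left(-8\right) \frac{1}{32} = - \frac{1}{4}$)
$\left(-32 + x{\left(-9,-3 - 4 \right)}\right)^{2} = \left(-32 - \frac{1}{4}\right)^{2} = \left(- \frac{129}{4}\right)^{2} = \frac{16641}{16}$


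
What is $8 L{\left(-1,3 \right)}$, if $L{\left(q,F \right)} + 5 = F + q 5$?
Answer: $-56$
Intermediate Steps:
$L{\left(q,F \right)} = -5 + F + 5 q$ ($L{\left(q,F \right)} = -5 + \left(F + q 5\right) = -5 + \left(F + 5 q\right) = -5 + F + 5 q$)
$8 L{\left(-1,3 \right)} = 8 \left(-5 + 3 + 5 \left(-1\right)\right) = 8 \left(-5 + 3 - 5\right) = 8 \left(-7\right) = -56$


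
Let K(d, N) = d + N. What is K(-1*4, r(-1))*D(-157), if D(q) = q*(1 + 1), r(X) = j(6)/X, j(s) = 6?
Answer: 3140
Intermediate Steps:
r(X) = 6/X
K(d, N) = N + d
D(q) = 2*q (D(q) = q*2 = 2*q)
K(-1*4, r(-1))*D(-157) = (6/(-1) - 1*4)*(2*(-157)) = (6*(-1) - 4)*(-314) = (-6 - 4)*(-314) = -10*(-314) = 3140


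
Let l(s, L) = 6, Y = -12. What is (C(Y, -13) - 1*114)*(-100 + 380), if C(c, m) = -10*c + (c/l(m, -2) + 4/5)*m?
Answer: 6048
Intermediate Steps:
C(c, m) = -10*c + m*(⅘ + c/6) (C(c, m) = -10*c + (c/6 + 4/5)*m = -10*c + (c*(⅙) + 4*(⅕))*m = -10*c + (c/6 + ⅘)*m = -10*c + (⅘ + c/6)*m = -10*c + m*(⅘ + c/6))
(C(Y, -13) - 1*114)*(-100 + 380) = ((-10*(-12) + (⅘)*(-13) + (⅙)*(-12)*(-13)) - 1*114)*(-100 + 380) = ((120 - 52/5 + 26) - 114)*280 = (678/5 - 114)*280 = (108/5)*280 = 6048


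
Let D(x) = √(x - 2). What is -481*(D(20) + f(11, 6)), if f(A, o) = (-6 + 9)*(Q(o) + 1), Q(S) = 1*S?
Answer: -10101 - 1443*√2 ≈ -12142.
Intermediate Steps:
Q(S) = S
D(x) = √(-2 + x)
f(A, o) = 3 + 3*o (f(A, o) = (-6 + 9)*(o + 1) = 3*(1 + o) = 3 + 3*o)
-481*(D(20) + f(11, 6)) = -481*(√(-2 + 20) + (3 + 3*6)) = -481*(√18 + (3 + 18)) = -481*(3*√2 + 21) = -481*(21 + 3*√2) = -10101 - 1443*√2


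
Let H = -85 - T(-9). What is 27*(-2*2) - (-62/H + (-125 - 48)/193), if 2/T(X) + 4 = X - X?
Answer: -3517331/32617 ≈ -107.84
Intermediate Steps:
T(X) = -½ (T(X) = 2/(-4 + (X - X)) = 2/(-4 + 0) = 2/(-4) = 2*(-¼) = -½)
H = -169/2 (H = -85 - 1*(-½) = -85 + ½ = -169/2 ≈ -84.500)
27*(-2*2) - (-62/H + (-125 - 48)/193) = 27*(-2*2) - (-62/(-169/2) + (-125 - 48)/193) = 27*(-4) - (-62*(-2/169) - 173*1/193) = -108 - (124/169 - 173/193) = -108 - 1*(-5305/32617) = -108 + 5305/32617 = -3517331/32617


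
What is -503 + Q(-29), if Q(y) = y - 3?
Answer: -535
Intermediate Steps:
Q(y) = -3 + y
-503 + Q(-29) = -503 + (-3 - 29) = -503 - 32 = -535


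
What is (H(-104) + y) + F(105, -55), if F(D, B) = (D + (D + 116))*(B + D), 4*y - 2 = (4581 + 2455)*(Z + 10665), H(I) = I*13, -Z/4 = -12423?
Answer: 212365823/2 ≈ 1.0618e+8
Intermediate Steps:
Z = 49692 (Z = -4*(-12423) = 49692)
H(I) = 13*I
y = 212335927/2 (y = ½ + ((4581 + 2455)*(49692 + 10665))/4 = ½ + (7036*60357)/4 = ½ + (¼)*424671852 = ½ + 106167963 = 212335927/2 ≈ 1.0617e+8)
F(D, B) = (116 + 2*D)*(B + D) (F(D, B) = (D + (116 + D))*(B + D) = (116 + 2*D)*(B + D))
(H(-104) + y) + F(105, -55) = (13*(-104) + 212335927/2) + (2*105² + 116*(-55) + 116*105 + 2*(-55)*105) = (-1352 + 212335927/2) + (2*11025 - 6380 + 12180 - 11550) = 212333223/2 + (22050 - 6380 + 12180 - 11550) = 212333223/2 + 16300 = 212365823/2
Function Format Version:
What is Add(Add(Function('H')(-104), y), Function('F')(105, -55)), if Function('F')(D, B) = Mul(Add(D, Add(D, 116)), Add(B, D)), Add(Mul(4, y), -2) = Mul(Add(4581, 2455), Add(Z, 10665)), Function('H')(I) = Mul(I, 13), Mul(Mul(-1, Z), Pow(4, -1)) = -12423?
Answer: Rational(212365823, 2) ≈ 1.0618e+8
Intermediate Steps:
Z = 49692 (Z = Mul(-4, -12423) = 49692)
Function('H')(I) = Mul(13, I)
y = Rational(212335927, 2) (y = Add(Rational(1, 2), Mul(Rational(1, 4), Mul(Add(4581, 2455), Add(49692, 10665)))) = Add(Rational(1, 2), Mul(Rational(1, 4), Mul(7036, 60357))) = Add(Rational(1, 2), Mul(Rational(1, 4), 424671852)) = Add(Rational(1, 2), 106167963) = Rational(212335927, 2) ≈ 1.0617e+8)
Function('F')(D, B) = Mul(Add(116, Mul(2, D)), Add(B, D)) (Function('F')(D, B) = Mul(Add(D, Add(116, D)), Add(B, D)) = Mul(Add(116, Mul(2, D)), Add(B, D)))
Add(Add(Function('H')(-104), y), Function('F')(105, -55)) = Add(Add(Mul(13, -104), Rational(212335927, 2)), Add(Mul(2, Pow(105, 2)), Mul(116, -55), Mul(116, 105), Mul(2, -55, 105))) = Add(Add(-1352, Rational(212335927, 2)), Add(Mul(2, 11025), -6380, 12180, -11550)) = Add(Rational(212333223, 2), Add(22050, -6380, 12180, -11550)) = Add(Rational(212333223, 2), 16300) = Rational(212365823, 2)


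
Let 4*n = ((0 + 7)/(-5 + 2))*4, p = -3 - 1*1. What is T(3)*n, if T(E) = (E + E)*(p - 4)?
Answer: 112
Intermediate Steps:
p = -4 (p = -3 - 1 = -4)
T(E) = -16*E (T(E) = (E + E)*(-4 - 4) = (2*E)*(-8) = -16*E)
n = -7/3 (n = (((0 + 7)/(-5 + 2))*4)/4 = ((7/(-3))*4)/4 = ((7*(-⅓))*4)/4 = (-7/3*4)/4 = (¼)*(-28/3) = -7/3 ≈ -2.3333)
T(3)*n = -16*3*(-7/3) = -48*(-7/3) = 112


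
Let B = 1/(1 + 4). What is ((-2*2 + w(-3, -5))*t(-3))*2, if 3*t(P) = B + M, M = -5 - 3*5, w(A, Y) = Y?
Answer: 594/5 ≈ 118.80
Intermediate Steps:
M = -20 (M = -5 - 15 = -20)
B = ⅕ (B = 1/5 = ⅕ ≈ 0.20000)
t(P) = -33/5 (t(P) = (⅕ - 20)/3 = (⅓)*(-99/5) = -33/5)
((-2*2 + w(-3, -5))*t(-3))*2 = ((-2*2 - 5)*(-33/5))*2 = ((-4 - 5)*(-33/5))*2 = -9*(-33/5)*2 = (297/5)*2 = 594/5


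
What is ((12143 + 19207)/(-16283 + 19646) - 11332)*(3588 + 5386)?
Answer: -5994973012/59 ≈ -1.0161e+8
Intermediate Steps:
((12143 + 19207)/(-16283 + 19646) - 11332)*(3588 + 5386) = (31350/3363 - 11332)*8974 = (31350*(1/3363) - 11332)*8974 = (550/59 - 11332)*8974 = -668038/59*8974 = -5994973012/59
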